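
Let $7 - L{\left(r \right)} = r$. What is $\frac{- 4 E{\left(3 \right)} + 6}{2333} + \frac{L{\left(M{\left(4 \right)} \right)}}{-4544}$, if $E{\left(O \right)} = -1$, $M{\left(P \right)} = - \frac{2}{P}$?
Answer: $\frac{55885}{21202304} \approx 0.0026358$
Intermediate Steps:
$L{\left(r \right)} = 7 - r$
$\frac{- 4 E{\left(3 \right)} + 6}{2333} + \frac{L{\left(M{\left(4 \right)} \right)}}{-4544} = \frac{\left(-4\right) \left(-1\right) + 6}{2333} + \frac{7 - - \frac{2}{4}}{-4544} = \left(4 + 6\right) \frac{1}{2333} + \left(7 - \left(-2\right) \frac{1}{4}\right) \left(- \frac{1}{4544}\right) = 10 \cdot \frac{1}{2333} + \left(7 - - \frac{1}{2}\right) \left(- \frac{1}{4544}\right) = \frac{10}{2333} + \left(7 + \frac{1}{2}\right) \left(- \frac{1}{4544}\right) = \frac{10}{2333} + \frac{15}{2} \left(- \frac{1}{4544}\right) = \frac{10}{2333} - \frac{15}{9088} = \frac{55885}{21202304}$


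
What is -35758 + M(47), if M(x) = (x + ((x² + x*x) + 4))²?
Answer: 19936203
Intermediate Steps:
M(x) = (4 + x + 2*x²)² (M(x) = (x + ((x² + x²) + 4))² = (x + (2*x² + 4))² = (x + (4 + 2*x²))² = (4 + x + 2*x²)²)
-35758 + M(47) = -35758 + (4 + 47 + 2*47²)² = -35758 + (4 + 47 + 2*2209)² = -35758 + (4 + 47 + 4418)² = -35758 + 4469² = -35758 + 19971961 = 19936203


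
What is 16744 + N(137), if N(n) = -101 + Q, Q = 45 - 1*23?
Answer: 16665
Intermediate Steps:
Q = 22 (Q = 45 - 23 = 22)
N(n) = -79 (N(n) = -101 + 22 = -79)
16744 + N(137) = 16744 - 79 = 16665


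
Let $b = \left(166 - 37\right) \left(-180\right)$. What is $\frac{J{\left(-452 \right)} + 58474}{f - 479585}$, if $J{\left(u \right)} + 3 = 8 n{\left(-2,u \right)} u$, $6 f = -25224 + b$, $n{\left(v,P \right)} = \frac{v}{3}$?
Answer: $- \frac{182645}{1462977} \approx -0.12484$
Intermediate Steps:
$b = -23220$ ($b = 129 \left(-180\right) = -23220$)
$n{\left(v,P \right)} = \frac{v}{3}$ ($n{\left(v,P \right)} = v \frac{1}{3} = \frac{v}{3}$)
$f = -8074$ ($f = \frac{-25224 - 23220}{6} = \frac{1}{6} \left(-48444\right) = -8074$)
$J{\left(u \right)} = -3 - \frac{16 u}{3}$ ($J{\left(u \right)} = -3 + 8 \cdot \frac{1}{3} \left(-2\right) u = -3 + 8 \left(- \frac{2}{3}\right) u = -3 - \frac{16 u}{3}$)
$\frac{J{\left(-452 \right)} + 58474}{f - 479585} = \frac{\left(-3 - - \frac{7232}{3}\right) + 58474}{-8074 - 479585} = \frac{\left(-3 + \frac{7232}{3}\right) + 58474}{-487659} = \left(\frac{7223}{3} + 58474\right) \left(- \frac{1}{487659}\right) = \frac{182645}{3} \left(- \frac{1}{487659}\right) = - \frac{182645}{1462977}$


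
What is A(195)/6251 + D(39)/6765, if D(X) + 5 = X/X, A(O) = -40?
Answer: -295604/42288015 ≈ -0.0069903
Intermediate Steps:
D(X) = -4 (D(X) = -5 + X/X = -5 + 1 = -4)
A(195)/6251 + D(39)/6765 = -40/6251 - 4/6765 = -295604/42288015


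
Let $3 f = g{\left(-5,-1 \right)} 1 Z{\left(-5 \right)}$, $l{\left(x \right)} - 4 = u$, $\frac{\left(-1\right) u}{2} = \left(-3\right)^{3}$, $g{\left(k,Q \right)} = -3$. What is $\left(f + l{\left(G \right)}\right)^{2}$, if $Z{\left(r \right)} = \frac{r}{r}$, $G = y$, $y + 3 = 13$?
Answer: $3249$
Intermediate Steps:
$y = 10$ ($y = -3 + 13 = 10$)
$G = 10$
$Z{\left(r \right)} = 1$
$u = 54$ ($u = - 2 \left(-3\right)^{3} = \left(-2\right) \left(-27\right) = 54$)
$l{\left(x \right)} = 58$ ($l{\left(x \right)} = 4 + 54 = 58$)
$f = -1$ ($f = \frac{\left(-3\right) 1 \cdot 1}{3} = \frac{\left(-3\right) 1}{3} = \frac{1}{3} \left(-3\right) = -1$)
$\left(f + l{\left(G \right)}\right)^{2} = \left(-1 + 58\right)^{2} = 57^{2} = 3249$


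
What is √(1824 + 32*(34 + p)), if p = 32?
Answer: 4*√246 ≈ 62.738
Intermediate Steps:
√(1824 + 32*(34 + p)) = √(1824 + 32*(34 + 32)) = √(1824 + 32*66) = √(1824 + 2112) = √3936 = 4*√246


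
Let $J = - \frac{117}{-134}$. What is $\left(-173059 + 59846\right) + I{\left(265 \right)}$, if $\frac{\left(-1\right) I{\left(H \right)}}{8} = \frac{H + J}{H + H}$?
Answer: $- \frac{2010168069}{17755} \approx -1.1322 \cdot 10^{5}$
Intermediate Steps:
$J = \frac{117}{134}$ ($J = \left(-117\right) \left(- \frac{1}{134}\right) = \frac{117}{134} \approx 0.87313$)
$I{\left(H \right)} = - \frac{4 \left(\frac{117}{134} + H\right)}{H}$ ($I{\left(H \right)} = - 8 \frac{H + \frac{117}{134}}{H + H} = - 8 \frac{\frac{117}{134} + H}{2 H} = - \frac{4 \left(\frac{117}{134} + H\right)}{H}$)
$\left(-173059 + 59846\right) + I{\left(265 \right)} = \left(-173059 + 59846\right) - \left(4 + \frac{234}{67 \cdot 265}\right) = -113213 - \frac{71254}{17755} = - \frac{2010168069}{17755}$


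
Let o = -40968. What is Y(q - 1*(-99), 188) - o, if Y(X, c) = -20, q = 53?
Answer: 40948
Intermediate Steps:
Y(q - 1*(-99), 188) - o = -20 - 1*(-40968) = -20 + 40968 = 40948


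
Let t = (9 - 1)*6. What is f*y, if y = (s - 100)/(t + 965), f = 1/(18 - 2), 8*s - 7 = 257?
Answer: -67/16208 ≈ -0.0041338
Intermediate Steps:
s = 33 (s = 7/8 + (1/8)*257 = 7/8 + 257/8 = 33)
t = 48 (t = 8*6 = 48)
f = 1/16 ≈ 0.062500
y = -67/1013 (y = (33 - 100)/(48 + 965) = -67/1013 ≈ -0.066140)
f*y = (1/16)*(-67/1013) = -67/16208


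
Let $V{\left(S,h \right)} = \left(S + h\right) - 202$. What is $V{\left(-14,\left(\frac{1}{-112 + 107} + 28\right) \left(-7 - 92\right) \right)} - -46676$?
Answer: $\frac{218539}{5} \approx 43708.0$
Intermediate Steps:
$V{\left(S,h \right)} = -202 + S + h$
$V{\left(-14,\left(\frac{1}{-112 + 107} + 28\right) \left(-7 - 92\right) \right)} - -46676 = \left(-202 - 14 + \left(\frac{1}{-112 + 107} + 28\right) \left(-7 - 92\right)\right) - -46676 = \left(-202 - 14 + \left(\frac{1}{-5} + 28\right) \left(-99\right)\right) + 46676 = \left(-202 - 14 + \left(- \frac{1}{5} + 28\right) \left(-99\right)\right) + 46676 = \left(-202 - 14 + \frac{139}{5} \left(-99\right)\right) + 46676 = \left(-202 - 14 - \frac{13761}{5}\right) + 46676 = - \frac{14841}{5} + 46676 = \frac{218539}{5}$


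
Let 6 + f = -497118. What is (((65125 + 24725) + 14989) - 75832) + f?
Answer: -468117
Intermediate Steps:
f = -497124 (f = -6 - 497118 = -497124)
(((65125 + 24725) + 14989) - 75832) + f = (((65125 + 24725) + 14989) - 75832) - 497124 = ((89850 + 14989) - 75832) - 497124 = (104839 - 75832) - 497124 = 29007 - 497124 = -468117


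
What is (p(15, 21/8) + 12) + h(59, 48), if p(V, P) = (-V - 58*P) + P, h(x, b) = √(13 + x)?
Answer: -1221/8 + 6*√2 ≈ -144.14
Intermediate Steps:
p(V, P) = -V - 57*P
(p(15, 21/8) + 12) + h(59, 48) = ((-1*15 - 1197/8) + 12) + √(13 + 59) = ((-15 - 1197/8) + 12) + √72 = ((-15 - 57*21/8) + 12) + 6*√2 = ((-15 - 1197/8) + 12) + 6*√2 = (-1317/8 + 12) + 6*√2 = -1221/8 + 6*√2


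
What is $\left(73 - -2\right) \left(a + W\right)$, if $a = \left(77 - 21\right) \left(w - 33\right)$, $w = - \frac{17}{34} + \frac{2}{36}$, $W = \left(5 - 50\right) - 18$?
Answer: $- \frac{435575}{3} \approx -1.4519 \cdot 10^{5}$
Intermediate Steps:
$W = -63$ ($W = -45 - 18 = -63$)
$w = - \frac{4}{9}$ ($w = \left(-17\right) \frac{1}{34} + 2 \cdot \frac{1}{36} = - \frac{1}{2} + \frac{1}{18} = - \frac{4}{9} \approx -0.44444$)
$a = - \frac{16856}{9}$ ($a = \left(77 - 21\right) \left(- \frac{4}{9} - 33\right) = 56 \left(- \frac{301}{9}\right) = - \frac{16856}{9} \approx -1872.9$)
$\left(73 - -2\right) \left(a + W\right) = \left(73 - -2\right) \left(- \frac{16856}{9} - 63\right) = \left(73 + 2\right) \left(- \frac{17423}{9}\right) = 75 \left(- \frac{17423}{9}\right) = - \frac{435575}{3}$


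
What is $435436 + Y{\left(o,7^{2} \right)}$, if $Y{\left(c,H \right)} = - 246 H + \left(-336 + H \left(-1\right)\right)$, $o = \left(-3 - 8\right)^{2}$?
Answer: $422997$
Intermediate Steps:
$o = 121$ ($o = \left(-11\right)^{2} = 121$)
$Y{\left(c,H \right)} = -336 - 247 H$ ($Y{\left(c,H \right)} = - 246 H - \left(336 + H\right) = -336 - 247 H$)
$435436 + Y{\left(o,7^{2} \right)} = 435436 - \left(336 + 247 \cdot 7^{2}\right) = 435436 - 12439 = 422997$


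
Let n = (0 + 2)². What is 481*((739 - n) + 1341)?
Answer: 998556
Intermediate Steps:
n = 4 (n = 2² = 4)
481*((739 - n) + 1341) = 481*((739 - 1*4) + 1341) = 481*((739 - 4) + 1341) = 481*(735 + 1341) = 481*2076 = 998556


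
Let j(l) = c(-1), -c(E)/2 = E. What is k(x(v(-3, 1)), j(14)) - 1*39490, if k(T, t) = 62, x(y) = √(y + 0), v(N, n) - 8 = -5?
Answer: -39428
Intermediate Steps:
c(E) = -2*E
j(l) = 2 (j(l) = -2*(-1) = 2)
v(N, n) = 3 (v(N, n) = 8 - 5 = 3)
x(y) = √y
k(x(v(-3, 1)), j(14)) - 1*39490 = 62 - 1*39490 = 62 - 39490 = -39428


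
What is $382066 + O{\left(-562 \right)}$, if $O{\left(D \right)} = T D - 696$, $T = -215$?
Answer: $502200$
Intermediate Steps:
$O{\left(D \right)} = -696 - 215 D$ ($O{\left(D \right)} = - 215 D - 696 = -696 - 215 D$)
$382066 + O{\left(-562 \right)} = 382066 - -120134 = 382066 + \left(-696 + 120830\right) = 382066 + 120134 = 502200$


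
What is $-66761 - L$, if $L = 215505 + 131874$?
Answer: $-414140$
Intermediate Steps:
$L = 347379$
$-66761 - L = -66761 - 347379 = -414140$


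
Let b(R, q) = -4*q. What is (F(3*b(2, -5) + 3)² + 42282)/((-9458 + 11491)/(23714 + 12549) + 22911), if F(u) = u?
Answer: 1677200013/830823626 ≈ 2.0187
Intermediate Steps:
(F(3*b(2, -5) + 3)² + 42282)/((-9458 + 11491)/(23714 + 12549) + 22911) = ((3*(-4*(-5)) + 3)² + 42282)/((-9458 + 11491)/(23714 + 12549) + 22911) = ((3*20 + 3)² + 42282)/(2033/36263 + 22911) = ((60 + 3)² + 42282)/(2033*(1/36263) + 22911) = (63² + 42282)/(2033/36263 + 22911) = (3969 + 42282)/(830823626/36263) = 46251*(36263/830823626) = 1677200013/830823626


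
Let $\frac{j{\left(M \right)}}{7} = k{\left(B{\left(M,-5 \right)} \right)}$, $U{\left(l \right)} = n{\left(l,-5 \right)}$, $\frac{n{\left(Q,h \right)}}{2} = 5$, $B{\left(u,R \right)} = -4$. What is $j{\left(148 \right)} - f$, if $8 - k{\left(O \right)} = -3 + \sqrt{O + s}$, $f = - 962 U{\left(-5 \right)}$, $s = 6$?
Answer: $9697 - 7 \sqrt{2} \approx 9687.1$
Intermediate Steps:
$n{\left(Q,h \right)} = 10$ ($n{\left(Q,h \right)} = 2 \cdot 5 = 10$)
$U{\left(l \right)} = 10$
$f = -9620$ ($f = \left(-962\right) 10 = -9620$)
$k{\left(O \right)} = 11 - \sqrt{6 + O}$ ($k{\left(O \right)} = 8 - \left(-3 + \sqrt{O + 6}\right) = 8 - \left(-3 + \sqrt{6 + O}\right) = 11 - \sqrt{6 + O}$)
$j{\left(M \right)} = 77 - 7 \sqrt{2}$ ($j{\left(M \right)} = 7 \left(11 - \sqrt{6 - 4}\right) = 7 \left(11 - \sqrt{2}\right) = 77 - 7 \sqrt{2}$)
$j{\left(148 \right)} - f = \left(77 - 7 \sqrt{2}\right) - -9620 = \left(77 - 7 \sqrt{2}\right) + 9620 = 9697 - 7 \sqrt{2}$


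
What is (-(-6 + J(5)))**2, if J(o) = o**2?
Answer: 361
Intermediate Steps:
(-(-6 + J(5)))**2 = (-(-6 + 5**2))**2 = (-(-6 + 25))**2 = (-1*19)**2 = (-19)**2 = 361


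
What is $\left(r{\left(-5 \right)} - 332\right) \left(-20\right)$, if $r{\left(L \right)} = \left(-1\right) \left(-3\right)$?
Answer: $6580$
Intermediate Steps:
$r{\left(L \right)} = 3$
$\left(r{\left(-5 \right)} - 332\right) \left(-20\right) = \left(3 - 332\right) \left(-20\right) = \left(-329\right) \left(-20\right) = 6580$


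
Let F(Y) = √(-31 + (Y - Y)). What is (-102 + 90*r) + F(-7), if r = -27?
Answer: -2532 + I*√31 ≈ -2532.0 + 5.5678*I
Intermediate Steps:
F(Y) = I*√31 (F(Y) = √(-31 + 0) = √(-31) = I*√31)
(-102 + 90*r) + F(-7) = (-102 + 90*(-27)) + I*√31 = (-102 - 2430) + I*√31 = -2532 + I*√31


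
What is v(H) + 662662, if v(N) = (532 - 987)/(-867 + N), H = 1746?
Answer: 582479443/879 ≈ 6.6266e+5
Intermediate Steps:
v(N) = -455/(-867 + N)
v(H) + 662662 = -455/(-867 + 1746) + 662662 = -455/879 + 662662 = 582479443/879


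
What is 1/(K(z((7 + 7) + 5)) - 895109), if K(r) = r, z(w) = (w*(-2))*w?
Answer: -1/895831 ≈ -1.1163e-6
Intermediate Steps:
z(w) = -2*w**2 (z(w) = (-2*w)*w = -2*w**2)
1/(K(z((7 + 7) + 5)) - 895109) = 1/(-2*((7 + 7) + 5)**2 - 895109) = 1/(-2*(14 + 5)**2 - 895109) = 1/(-2*19**2 - 895109) = 1/(-2*361 - 895109) = 1/(-722 - 895109) = 1/(-895831) = -1/895831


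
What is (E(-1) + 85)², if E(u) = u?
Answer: 7056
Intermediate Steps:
(E(-1) + 85)² = (-1 + 85)² = 84² = 7056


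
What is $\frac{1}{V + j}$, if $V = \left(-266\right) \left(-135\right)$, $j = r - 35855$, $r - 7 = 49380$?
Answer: $\frac{1}{49442} \approx 2.0226 \cdot 10^{-5}$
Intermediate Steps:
$r = 49387$ ($r = 7 + 49380 = 49387$)
$j = 13532$ ($j = 49387 - 35855 = 13532$)
$V = 35910$
$\frac{1}{V + j} = \frac{1}{35910 + 13532} = \frac{1}{49442}$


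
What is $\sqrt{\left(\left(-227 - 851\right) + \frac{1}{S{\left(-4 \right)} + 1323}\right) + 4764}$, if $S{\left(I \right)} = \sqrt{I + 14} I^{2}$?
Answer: $\frac{\sqrt{4876579 + 58976 \sqrt{10}}}{\sqrt{1323 + 16 \sqrt{10}}} \approx 60.712$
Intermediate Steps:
$S{\left(I \right)} = I^{2} \sqrt{14 + I}$ ($S{\left(I \right)} = \sqrt{14 + I} I^{2} = I^{2} \sqrt{14 + I}$)
$\sqrt{\left(\left(-227 - 851\right) + \frac{1}{S{\left(-4 \right)} + 1323}\right) + 4764} = \sqrt{\left(\left(-227 - 851\right) + \frac{1}{\left(-4\right)^{2} \sqrt{14 - 4} + 1323}\right) + 4764} = \sqrt{\left(-1078 + \frac{1}{16 \sqrt{10} + 1323}\right) + 4764} = \sqrt{\left(-1078 + \frac{1}{1323 + 16 \sqrt{10}}\right) + 4764} = \sqrt{3686 + \frac{1}{1323 + 16 \sqrt{10}}}$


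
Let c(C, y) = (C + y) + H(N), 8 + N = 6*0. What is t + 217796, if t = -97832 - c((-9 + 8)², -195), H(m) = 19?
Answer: 120139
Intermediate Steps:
N = -8 (N = -8 + 6*0 = -8 + 0 = -8)
c(C, y) = 19 + C + y (c(C, y) = (C + y) + 19 = 19 + C + y)
t = -97657 (t = -97832 - (19 + (-9 + 8)² - 195) = -97832 - (19 + (-1)² - 195) = -97832 - (19 + 1 - 195) = -97832 - 1*(-175) = -97832 + 175 = -97657)
t + 217796 = -97657 + 217796 = 120139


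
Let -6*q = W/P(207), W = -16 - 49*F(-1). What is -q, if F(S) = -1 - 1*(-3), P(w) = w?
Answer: -19/207 ≈ -0.091787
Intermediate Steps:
F(S) = 2 (F(S) = -1 + 3 = 2)
W = -114 (W = -16 - 49*2 = -16 - 98 = -114)
q = 19/207 (q = -(-19)/207 = -⅙*(-38/69) = 19/207 ≈ 0.091787)
-q = -1*19/207 = -19/207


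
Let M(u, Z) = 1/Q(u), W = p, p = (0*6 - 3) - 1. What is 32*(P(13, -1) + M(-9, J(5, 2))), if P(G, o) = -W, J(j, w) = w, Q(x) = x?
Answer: 1120/9 ≈ 124.44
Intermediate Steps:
p = -4 (p = (0 - 3) - 1 = -3 - 1 = -4)
W = -4
M(u, Z) = 1/u
P(G, o) = 4 (P(G, o) = -1*(-4) = 4)
32*(P(13, -1) + M(-9, J(5, 2))) = 32*(4 + 1/(-9)) = 32*(4 - 1/9) = 32*(35/9) = 1120/9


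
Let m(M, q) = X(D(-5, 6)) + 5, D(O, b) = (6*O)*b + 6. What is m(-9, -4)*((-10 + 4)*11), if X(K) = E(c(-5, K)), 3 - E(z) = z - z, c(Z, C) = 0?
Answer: -528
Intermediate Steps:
E(z) = 3 (E(z) = 3 - (z - z) = 3 - 1*0 = 3 + 0 = 3)
D(O, b) = 6 + 6*O*b (D(O, b) = 6*O*b + 6 = 6 + 6*O*b)
X(K) = 3
m(M, q) = 8 (m(M, q) = 3 + 5 = 8)
m(-9, -4)*((-10 + 4)*11) = 8*((-10 + 4)*11) = 8*(-6*11) = 8*(-66) = -528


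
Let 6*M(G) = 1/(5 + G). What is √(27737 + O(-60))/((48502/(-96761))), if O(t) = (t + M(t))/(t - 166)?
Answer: -96761*√38569890891345/1808639580 ≈ -332.26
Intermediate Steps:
M(G) = 1/(6*(5 + G))
O(t) = (t + 1/(6*(5 + t)))/(-166 + t) (O(t) = (t + 1/(6*(5 + t)))/(t - 166) = (t + 1/(6*(5 + t)))/(-166 + t))
√(27737 + O(-60))/((48502/(-96761))) = √(27737 + (⅙ - 60*(5 - 60))/((-166 - 60)*(5 - 60)))/((48502/(-96761))) = √(27737 + (⅙ - 60*(-55))/(-226*(-55)))/((48502*(-1/96761))) = √(27737 - 1/226*(-1/55)*(⅙ + 3300))/(-48502/96761) = √(27737 - 1/226*(-1/55)*19801/6)*(-96761/48502) = √(27737 + 19801/74580)*(-96761/48502) = √(2068645261/74580)*(-96761/48502) = (√38569890891345/37290)*(-96761/48502) = -96761*√38569890891345/1808639580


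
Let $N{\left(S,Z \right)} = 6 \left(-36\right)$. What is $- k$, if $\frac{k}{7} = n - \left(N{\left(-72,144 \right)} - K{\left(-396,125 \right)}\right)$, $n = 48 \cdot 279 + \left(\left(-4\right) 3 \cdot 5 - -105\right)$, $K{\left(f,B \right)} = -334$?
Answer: $-93233$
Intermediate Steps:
$N{\left(S,Z \right)} = -216$
$n = 13437$ ($n = 13392 + \left(\left(-12\right) 5 + 105\right) = 13392 + \left(-60 + 105\right) = 13392 + 45 = 13437$)
$k = 93233$ ($k = 7 \left(13437 - \left(-216 - -334\right)\right) = 7 \left(13437 - \left(-216 + 334\right)\right) = 7 \left(13437 - 118\right) = 7 \cdot 13319 = 93233$)
$- k = \left(-1\right) 93233 = -93233$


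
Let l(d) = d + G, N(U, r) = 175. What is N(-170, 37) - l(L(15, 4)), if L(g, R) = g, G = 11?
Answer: 149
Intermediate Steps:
l(d) = 11 + d (l(d) = d + 11 = 11 + d)
N(-170, 37) - l(L(15, 4)) = 175 - (11 + 15) = 175 - 1*26 = 175 - 26 = 149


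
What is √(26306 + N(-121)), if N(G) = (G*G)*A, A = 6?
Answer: 2*√28538 ≈ 337.86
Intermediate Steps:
N(G) = 6*G² (N(G) = (G*G)*6 = G²*6 = 6*G²)
√(26306 + N(-121)) = √(26306 + 6*(-121)²) = √(26306 + 6*14641) = √(26306 + 87846) = √114152 = 2*√28538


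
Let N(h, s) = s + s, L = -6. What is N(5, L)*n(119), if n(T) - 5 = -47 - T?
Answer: 1932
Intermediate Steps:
n(T) = -42 - T (n(T) = 5 + (-47 - T) = -42 - T)
N(h, s) = 2*s
N(5, L)*n(119) = (2*(-6))*(-42 - 1*119) = -12*(-42 - 119) = -12*(-161) = 1932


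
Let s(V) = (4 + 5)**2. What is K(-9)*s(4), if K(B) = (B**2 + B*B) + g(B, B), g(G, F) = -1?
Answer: 13041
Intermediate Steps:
s(V) = 81 (s(V) = 9**2 = 81)
K(B) = -1 + 2*B**2 (K(B) = (B**2 + B*B) - 1 = (B**2 + B**2) - 1 = 2*B**2 - 1 = -1 + 2*B**2)
K(-9)*s(4) = (-1 + 2*(-9)**2)*81 = (-1 + 2*81)*81 = (-1 + 162)*81 = 161*81 = 13041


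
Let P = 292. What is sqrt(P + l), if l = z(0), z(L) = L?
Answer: 2*sqrt(73) ≈ 17.088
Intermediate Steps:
l = 0
sqrt(P + l) = sqrt(292 + 0) = sqrt(292) = 2*sqrt(73)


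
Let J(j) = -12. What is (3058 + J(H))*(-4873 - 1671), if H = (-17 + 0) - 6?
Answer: -19933024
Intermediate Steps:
H = -23 (H = -17 - 6 = -23)
(3058 + J(H))*(-4873 - 1671) = (3058 - 12)*(-4873 - 1671) = 3046*(-6544) = -19933024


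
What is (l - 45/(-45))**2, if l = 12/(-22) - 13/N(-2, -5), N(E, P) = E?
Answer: 23409/484 ≈ 48.366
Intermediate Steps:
l = 131/22 (l = 12/(-22) - 13/(-2) = 12*(-1/22) - 13*(-1/2) = -6/11 + 13/2 = 131/22 ≈ 5.9545)
(l - 45/(-45))**2 = (131/22 - 45/(-45))**2 = (131/22 - 45*(-1/45))**2 = (131/22 + 1)**2 = (153/22)**2 = 23409/484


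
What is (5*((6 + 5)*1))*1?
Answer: 55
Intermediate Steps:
(5*((6 + 5)*1))*1 = (5*(11*1))*1 = (5*11)*1 = 55*1 = 55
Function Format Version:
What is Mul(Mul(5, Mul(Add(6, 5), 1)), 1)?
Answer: 55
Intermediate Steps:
Mul(Mul(5, Mul(Add(6, 5), 1)), 1) = Mul(Mul(5, Mul(11, 1)), 1) = Mul(Mul(5, 11), 1) = Mul(55, 1) = 55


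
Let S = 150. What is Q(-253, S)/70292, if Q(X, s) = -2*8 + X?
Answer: -269/70292 ≈ -0.0038269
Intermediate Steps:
Q(X, s) = -16 + X
Q(-253, S)/70292 = (-16 - 253)/70292 = -269*1/70292 = -269/70292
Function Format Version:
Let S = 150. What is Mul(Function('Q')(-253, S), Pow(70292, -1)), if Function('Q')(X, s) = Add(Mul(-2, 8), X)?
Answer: Rational(-269, 70292) ≈ -0.0038269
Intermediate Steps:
Function('Q')(X, s) = Add(-16, X)
Mul(Function('Q')(-253, S), Pow(70292, -1)) = Mul(Add(-16, -253), Pow(70292, -1)) = Mul(-269, Rational(1, 70292)) = Rational(-269, 70292)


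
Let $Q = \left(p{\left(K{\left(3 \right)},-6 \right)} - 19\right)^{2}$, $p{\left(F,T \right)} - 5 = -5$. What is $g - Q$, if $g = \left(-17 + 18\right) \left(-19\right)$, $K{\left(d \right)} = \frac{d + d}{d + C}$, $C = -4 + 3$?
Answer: $-380$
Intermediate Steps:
$C = -1$
$K{\left(d \right)} = \frac{2 d}{-1 + d}$ ($K{\left(d \right)} = \frac{d + d}{d - 1} = \frac{2 d}{-1 + d}$)
$g = -19$ ($g = 1 \left(-19\right) = -19$)
$p{\left(F,T \right)} = 0$ ($p{\left(F,T \right)} = 5 - 5 = 0$)
$Q = 361$ ($Q = \left(0 - 19\right)^{2} = \left(-19\right)^{2} = 361$)
$g - Q = -19 - 361 = -380$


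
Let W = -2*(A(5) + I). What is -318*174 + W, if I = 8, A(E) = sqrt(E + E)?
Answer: -55348 - 2*sqrt(10) ≈ -55354.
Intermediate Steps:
A(E) = sqrt(2)*sqrt(E) (A(E) = sqrt(2*E) = sqrt(2)*sqrt(E))
W = -16 - 2*sqrt(10) (W = -2*(sqrt(2)*sqrt(5) + 8) = -2*(sqrt(10) + 8) = -2*(8 + sqrt(10)) = -16 - 2*sqrt(10) ≈ -22.325)
-318*174 + W = -318*174 + (-16 - 2*sqrt(10)) = -55332 + (-16 - 2*sqrt(10)) = -55348 - 2*sqrt(10)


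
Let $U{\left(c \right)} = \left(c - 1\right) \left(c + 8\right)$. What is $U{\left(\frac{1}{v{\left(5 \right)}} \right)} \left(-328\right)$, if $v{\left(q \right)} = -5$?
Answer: $\frac{76752}{25} \approx 3070.1$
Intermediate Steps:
$U{\left(c \right)} = \left(-1 + c\right) \left(8 + c\right)$
$U{\left(\frac{1}{v{\left(5 \right)}} \right)} \left(-328\right) = \left(-8 + \left(\frac{1}{-5}\right)^{2} + \frac{7}{-5}\right) \left(-328\right) = \left(-8 + \left(- \frac{1}{5}\right)^{2} + 7 \left(- \frac{1}{5}\right)\right) \left(-328\right) = \left(-8 + \frac{1}{25} - \frac{7}{5}\right) \left(-328\right) = \left(- \frac{234}{25}\right) \left(-328\right) = \frac{76752}{25}$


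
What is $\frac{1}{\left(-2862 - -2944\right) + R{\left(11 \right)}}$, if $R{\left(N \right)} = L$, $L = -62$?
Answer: $\frac{1}{20} \approx 0.05$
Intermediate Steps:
$R{\left(N \right)} = -62$
$\frac{1}{\left(-2862 - -2944\right) + R{\left(11 \right)}} = \frac{1}{\left(-2862 - -2944\right) - 62} = \frac{1}{\left(-2862 + 2944\right) - 62} = \frac{1}{82 - 62} = \frac{1}{20}$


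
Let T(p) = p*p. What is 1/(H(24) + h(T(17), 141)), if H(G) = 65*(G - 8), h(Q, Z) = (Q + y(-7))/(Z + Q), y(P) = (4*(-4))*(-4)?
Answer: 430/447553 ≈ 0.00096078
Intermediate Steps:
T(p) = p²
y(P) = 64 (y(P) = -16*(-4) = 64)
h(Q, Z) = (64 + Q)/(Q + Z) (h(Q, Z) = (Q + 64)/(Z + Q) = (64 + Q)/(Q + Z))
H(G) = -520 + 65*G (H(G) = 65*(-8 + G) = -520 + 65*G)
1/(H(24) + h(T(17), 141)) = 1/((-520 + 65*24) + (64 + 17²)/(17² + 141)) = 1/((-520 + 1560) + (64 + 289)/(289 + 141)) = 1/(1040 + 353/430) = 1/(447553/430) = 430/447553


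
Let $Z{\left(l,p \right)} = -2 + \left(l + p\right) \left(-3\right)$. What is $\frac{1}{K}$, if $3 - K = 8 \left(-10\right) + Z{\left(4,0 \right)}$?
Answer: $\frac{1}{97} \approx 0.010309$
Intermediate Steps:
$Z{\left(l,p \right)} = -2 - 3 l - 3 p$ ($Z{\left(l,p \right)} = -2 - \left(3 l + 3 p\right) = -2 - 3 l - 3 p$)
$K = 97$ ($K = 3 - \left(8 \left(-10\right) - 14\right) = 3 - \left(-80 - 14\right) = 3 - -94 = 3 + 94 = 97$)
$\frac{1}{K} = \frac{1}{97}$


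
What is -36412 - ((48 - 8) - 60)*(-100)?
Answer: -38412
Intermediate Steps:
-36412 - ((48 - 8) - 60)*(-100) = -36412 - (40 - 60)*(-100) = -36412 - (-20)*(-100) = -36412 - 1*2000 = -36412 - 2000 = -38412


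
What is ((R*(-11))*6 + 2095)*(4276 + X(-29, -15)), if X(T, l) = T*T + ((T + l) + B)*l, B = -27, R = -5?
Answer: 14991350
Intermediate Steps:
X(T, l) = T**2 + l*(-27 + T + l) (X(T, l) = T*T + ((T + l) - 27)*l = T**2 + (-27 + T + l)*l = T**2 + l*(-27 + T + l))
((R*(-11))*6 + 2095)*(4276 + X(-29, -15)) = (-5*(-11)*6 + 2095)*(4276 + ((-29)**2 + (-15)**2 - 27*(-15) - 29*(-15))) = (55*6 + 2095)*(4276 + (841 + 225 + 405 + 435)) = (330 + 2095)*(4276 + 1906) = 2425*6182 = 14991350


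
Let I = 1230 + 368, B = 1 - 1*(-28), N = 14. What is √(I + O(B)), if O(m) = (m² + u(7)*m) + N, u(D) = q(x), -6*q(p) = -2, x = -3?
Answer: 2*√5541/3 ≈ 49.625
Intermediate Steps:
q(p) = ⅓ (q(p) = -⅙*(-2) = ⅓)
u(D) = ⅓
B = 29 (B = 1 + 28 = 29)
I = 1598
O(m) = 14 + m² + m/3 (O(m) = (m² + m/3) + 14 = 14 + m² + m/3)
√(I + O(B)) = √(1598 + (14 + 29² + (⅓)*29)) = √(1598 + (14 + 841 + 29/3)) = √(1598 + 2594/3) = √(7388/3) = 2*√5541/3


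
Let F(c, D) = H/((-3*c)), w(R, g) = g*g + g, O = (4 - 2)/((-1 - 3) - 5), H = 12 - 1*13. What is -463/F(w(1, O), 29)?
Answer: 6482/27 ≈ 240.07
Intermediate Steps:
H = -1 (H = 12 - 13 = -1)
O = -2/9 (O = 2/(-4 - 5) = 2/(-9) = 2*(-⅑) = -2/9 ≈ -0.22222)
w(R, g) = g + g² (w(R, g) = g² + g = g + g²)
F(c, D) = 1/(3*c) (F(c, D) = -1/((-3*c)) = -(-1)/(3*c) = 1/(3*c))
-463/F(w(1, O), 29) = -463/(1/(3*((-2*(1 - 2/9)/9)))) = -463/(1/(3*((-2/9*7/9)))) = -463/(1/(3*(-14/81))) = -463/((⅓)*(-81/14)) = -463/(-27/14) = -463*(-14/27) = 6482/27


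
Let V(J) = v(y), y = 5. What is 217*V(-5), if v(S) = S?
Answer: 1085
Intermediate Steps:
V(J) = 5
217*V(-5) = 217*5 = 1085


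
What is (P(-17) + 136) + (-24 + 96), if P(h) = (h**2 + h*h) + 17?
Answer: 803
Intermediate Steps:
P(h) = 17 + 2*h**2 (P(h) = (h**2 + h**2) + 17 = 2*h**2 + 17 = 17 + 2*h**2)
(P(-17) + 136) + (-24 + 96) = ((17 + 2*(-17)**2) + 136) + (-24 + 96) = ((17 + 2*289) + 136) + 72 = ((17 + 578) + 136) + 72 = (595 + 136) + 72 = 731 + 72 = 803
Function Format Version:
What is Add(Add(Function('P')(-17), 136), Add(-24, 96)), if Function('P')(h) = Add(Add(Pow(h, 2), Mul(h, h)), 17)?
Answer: 803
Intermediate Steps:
Function('P')(h) = Add(17, Mul(2, Pow(h, 2))) (Function('P')(h) = Add(Add(Pow(h, 2), Pow(h, 2)), 17) = Add(Mul(2, Pow(h, 2)), 17) = Add(17, Mul(2, Pow(h, 2))))
Add(Add(Function('P')(-17), 136), Add(-24, 96)) = Add(Add(Add(17, Mul(2, Pow(-17, 2))), 136), Add(-24, 96)) = Add(Add(Add(17, Mul(2, 289)), 136), 72) = Add(Add(Add(17, 578), 136), 72) = Add(Add(595, 136), 72) = Add(731, 72) = 803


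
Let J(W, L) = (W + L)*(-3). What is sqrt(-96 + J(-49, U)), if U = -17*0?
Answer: sqrt(51) ≈ 7.1414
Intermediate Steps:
U = 0
J(W, L) = -3*L - 3*W (J(W, L) = (L + W)*(-3) = -3*L - 3*W)
sqrt(-96 + J(-49, U)) = sqrt(-96 + (-3*0 - 3*(-49))) = sqrt(-96 + (0 + 147)) = sqrt(-96 + 147) = sqrt(51)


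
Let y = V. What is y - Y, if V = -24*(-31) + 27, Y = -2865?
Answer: 3636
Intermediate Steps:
V = 771 (V = 744 + 27 = 771)
y = 771
y - Y = 771 - 1*(-2865) = 771 + 2865 = 3636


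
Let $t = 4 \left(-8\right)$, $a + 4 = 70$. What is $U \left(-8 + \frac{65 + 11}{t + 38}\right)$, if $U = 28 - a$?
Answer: $- \frac{532}{3} \approx -177.33$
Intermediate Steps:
$a = 66$ ($a = -4 + 70 = 66$)
$t = -32$
$U = -38$ ($U = 28 - 66 = -38$)
$U \left(-8 + \frac{65 + 11}{t + 38}\right) = - 38 \left(-8 + \frac{65 + 11}{-32 + 38}\right) = - 38 \left(-8 + \frac{76}{6}\right) = - 38 \left(-8 + 76 \cdot \frac{1}{6}\right) = - 38 \left(-8 + \frac{38}{3}\right) = \left(-38\right) \frac{14}{3} = - \frac{532}{3}$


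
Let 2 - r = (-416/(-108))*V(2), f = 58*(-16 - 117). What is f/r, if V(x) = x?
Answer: 14877/11 ≈ 1352.5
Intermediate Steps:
f = -7714 (f = 58*(-133) = -7714)
r = -154/27 (r = 2 - (-416/(-108))*2 = 2 - (-416*(-1/108))*2 = 2 - 104*2/27 = 2 - 1*208/27 = 2 - 208/27 = -154/27 ≈ -5.7037)
f/r = -7714/(-154/27) = -7714*(-27/154) = 14877/11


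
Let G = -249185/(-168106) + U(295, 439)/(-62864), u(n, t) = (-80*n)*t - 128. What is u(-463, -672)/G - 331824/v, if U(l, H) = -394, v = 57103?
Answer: -3755145724198711343728/224571817596803 ≈ -1.6721e+7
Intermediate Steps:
u(n, t) = -128 - 80*n*t (u(n, t) = -80*n*t - 128 = -128 - 80*n*t)
G = 3932749901/2641953896 (G = -249185/(-168106) - 394/(-62864) = -249185*(-1/168106) - 394*(-1/62864) = 249185/168106 + 197/31432 = 3932749901/2641953896 ≈ 1.4886)
u(-463, -672)/G - 331824/v = (-128 - 80*(-463)*(-672))/(3932749901/2641953896) - 331824/57103 = (-128 - 24890880)*(2641953896/3932749901) - 331824*1/57103 = -24891008*2641953896/3932749901 - 331824/57103 = -65760895560967168/3932749901 - 331824/57103 = -3755145724198711343728/224571817596803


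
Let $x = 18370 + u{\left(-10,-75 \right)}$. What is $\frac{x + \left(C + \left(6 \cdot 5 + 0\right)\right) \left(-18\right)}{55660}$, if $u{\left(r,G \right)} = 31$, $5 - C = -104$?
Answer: $\frac{15899}{55660} \approx 0.28565$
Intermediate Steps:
$C = 109$ ($C = 5 - -104 = 5 + 104 = 109$)
$x = 18401$ ($x = 18370 + 31 = 18401$)
$\frac{x + \left(C + \left(6 \cdot 5 + 0\right)\right) \left(-18\right)}{55660} = \frac{18401 + \left(109 + \left(6 \cdot 5 + 0\right)\right) \left(-18\right)}{55660} = \left(18401 + \left(109 + \left(30 + 0\right)\right) \left(-18\right)\right) \frac{1}{55660} = \left(18401 + \left(109 + 30\right) \left(-18\right)\right) \frac{1}{55660} = \left(18401 + 139 \left(-18\right)\right) \frac{1}{55660} = \left(18401 - 2502\right) \frac{1}{55660} = 15899 \cdot \frac{1}{55660} = \frac{15899}{55660}$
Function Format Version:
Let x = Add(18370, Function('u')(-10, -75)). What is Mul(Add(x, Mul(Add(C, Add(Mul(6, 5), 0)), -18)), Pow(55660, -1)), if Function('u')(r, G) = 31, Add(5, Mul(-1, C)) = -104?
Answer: Rational(15899, 55660) ≈ 0.28565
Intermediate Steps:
C = 109 (C = Add(5, Mul(-1, -104)) = Add(5, 104) = 109)
x = 18401 (x = Add(18370, 31) = 18401)
Mul(Add(x, Mul(Add(C, Add(Mul(6, 5), 0)), -18)), Pow(55660, -1)) = Mul(Add(18401, Mul(Add(109, Add(Mul(6, 5), 0)), -18)), Pow(55660, -1)) = Mul(Add(18401, Mul(Add(109, Add(30, 0)), -18)), Rational(1, 55660)) = Mul(Add(18401, Mul(Add(109, 30), -18)), Rational(1, 55660)) = Mul(Add(18401, Mul(139, -18)), Rational(1, 55660)) = Mul(Add(18401, -2502), Rational(1, 55660)) = Mul(15899, Rational(1, 55660)) = Rational(15899, 55660)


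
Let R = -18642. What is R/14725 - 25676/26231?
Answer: -867077402/386251475 ≈ -2.2449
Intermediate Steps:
R/14725 - 25676/26231 = -18642/14725 - 25676/26231 = -867077402/386251475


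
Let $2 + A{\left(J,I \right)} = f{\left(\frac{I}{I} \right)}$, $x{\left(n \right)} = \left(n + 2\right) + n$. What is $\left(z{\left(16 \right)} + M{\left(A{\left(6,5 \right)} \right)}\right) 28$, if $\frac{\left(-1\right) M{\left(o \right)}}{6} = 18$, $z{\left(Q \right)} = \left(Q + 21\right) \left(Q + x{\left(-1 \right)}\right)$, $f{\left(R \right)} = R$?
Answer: $13552$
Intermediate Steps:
$x{\left(n \right)} = 2 + 2 n$ ($x{\left(n \right)} = \left(2 + n\right) + n = 2 + 2 n$)
$A{\left(J,I \right)} = -1$ ($A{\left(J,I \right)} = -2 + \frac{I}{I} = -2 + 1 = -1$)
$z{\left(Q \right)} = Q \left(21 + Q\right)$ ($z{\left(Q \right)} = \left(Q + 21\right) \left(Q + \left(2 + 2 \left(-1\right)\right)\right) = \left(21 + Q\right) \left(Q + \left(2 - 2\right)\right) = \left(21 + Q\right) \left(Q + 0\right) = \left(21 + Q\right) Q = Q \left(21 + Q\right)$)
$M{\left(o \right)} = -108$ ($M{\left(o \right)} = \left(-6\right) 18 = -108$)
$\left(z{\left(16 \right)} + M{\left(A{\left(6,5 \right)} \right)}\right) 28 = \left(16 \left(21 + 16\right) - 108\right) 28 = \left(16 \cdot 37 - 108\right) 28 = \left(592 - 108\right) 28 = 484 \cdot 28 = 13552$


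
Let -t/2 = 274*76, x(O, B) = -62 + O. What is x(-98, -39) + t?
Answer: -41808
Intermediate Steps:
t = -41648 (t = -548*76 = -2*20824 = -41648)
x(-98, -39) + t = (-62 - 98) - 41648 = -160 - 41648 = -41808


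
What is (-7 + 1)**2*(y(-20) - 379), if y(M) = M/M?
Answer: -13608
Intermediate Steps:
y(M) = 1
(-7 + 1)**2*(y(-20) - 379) = (-7 + 1)**2*(1 - 379) = (-6)**2*(-378) = 36*(-378) = -13608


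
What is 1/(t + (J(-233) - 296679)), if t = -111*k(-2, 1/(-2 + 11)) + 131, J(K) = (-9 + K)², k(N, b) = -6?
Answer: -1/237318 ≈ -4.2138e-6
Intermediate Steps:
t = 797 (t = -111*(-6) + 131 = 666 + 131 = 797)
1/(t + (J(-233) - 296679)) = 1/(797 + ((-9 - 233)² - 296679)) = 1/(797 + ((-242)² - 296679)) = 1/(797 + (58564 - 296679)) = 1/(797 - 238115) = 1/(-237318) = -1/237318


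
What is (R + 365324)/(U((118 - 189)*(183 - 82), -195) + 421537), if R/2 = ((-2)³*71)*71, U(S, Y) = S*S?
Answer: 142334/25922389 ≈ 0.0054908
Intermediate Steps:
U(S, Y) = S²
R = -80656 (R = 2*(((-2)³*71)*71) = 2*(-8*71*71) = 2*(-568*71) = 2*(-40328) = -80656)
(R + 365324)/(U((118 - 189)*(183 - 82), -195) + 421537) = (-80656 + 365324)/(((118 - 189)*(183 - 82))² + 421537) = 284668/((-71*101)² + 421537) = 284668/((-7171)² + 421537) = 284668/(51423241 + 421537) = 284668/51844778 = 284668*(1/51844778) = 142334/25922389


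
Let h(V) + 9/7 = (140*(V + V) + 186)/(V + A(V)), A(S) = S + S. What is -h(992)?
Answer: -30949/336 ≈ -92.110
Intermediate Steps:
A(S) = 2*S
h(V) = -9/7 + (186 + 280*V)/(3*V) (h(V) = -9/7 + (140*(V + V) + 186)/(V + 2*V) = -9/7 + (140*(2*V) + 186)/((3*V)) = -9/7 + (280*V + 186)*(1/(3*V)) = -9/7 + (186 + 280*V)*(1/(3*V)) = -9/7 + (186 + 280*V)/(3*V))
-h(992) = -(1933/21 + 62/992) = -(1933/21 + 62*(1/992)) = -(1933/21 + 1/16) = -1*30949/336 = -30949/336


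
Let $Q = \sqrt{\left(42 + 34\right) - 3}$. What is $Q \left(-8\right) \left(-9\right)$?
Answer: $72 \sqrt{73} \approx 615.17$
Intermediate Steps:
$Q = \sqrt{73}$ ($Q = \sqrt{76 - 3} = \sqrt{73} \approx 8.544$)
$Q \left(-8\right) \left(-9\right) = \sqrt{73} \left(-8\right) \left(-9\right) = - 8 \sqrt{73} \left(-9\right) = 72 \sqrt{73}$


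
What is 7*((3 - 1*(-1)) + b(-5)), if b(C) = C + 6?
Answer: 35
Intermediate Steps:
b(C) = 6 + C
7*((3 - 1*(-1)) + b(-5)) = 7*((3 - 1*(-1)) + (6 - 5)) = 7*((3 + 1) + 1) = 7*(4 + 1) = 7*5 = 35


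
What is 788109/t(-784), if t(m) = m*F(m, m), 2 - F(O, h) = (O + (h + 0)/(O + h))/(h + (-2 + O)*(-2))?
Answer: -7393213/22022 ≈ -335.72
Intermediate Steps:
F(O, h) = 2 - (O + h/(O + h))/(4 + h - 2*O) (F(O, h) = 2 - (O + (h + 0)/(O + h))/(h + (-2 + O)*(-2)) = 2 - (O + h/(O + h))/(h + (4 - 2*O)) = 2 - (O + h/(O + h))/(4 + h - 2*O))
t(m) = m*(-6*m² + 15*m)/(-2*m² + 8*m) (t(m) = m*((-5*m² + 2*m² + 7*m + 8*m - 3*m*m)/(m² - 2*m² + 4*m + 4*m - m*m)) = m*((-5*m² + 2*m² + 7*m + 8*m - 3*m²)/(m² - 2*m² + 4*m + 4*m - m²)) = m*((-6*m² + 15*m)/(-2*m² + 8*m)) = m*(-6*m² + 15*m)/(-2*m² + 8*m))
788109/t(-784) = 788109/(((3/2)*(-784)*(5 - 2*(-784))/(4 - 1*(-784)))) = 788109/(((3/2)*(-784)*(5 + 1568)/(4 + 784))) = 788109/(((3/2)*(-784)*1573/788)) = 788109/(((3/2)*(-784)*(1/788)*1573)) = 788109/(-462462/197) = 788109*(-197/462462) = -7393213/22022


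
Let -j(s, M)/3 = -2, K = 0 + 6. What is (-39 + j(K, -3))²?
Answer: 1089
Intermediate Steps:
K = 6
j(s, M) = 6 (j(s, M) = -3*(-2) = 6)
(-39 + j(K, -3))² = (-39 + 6)² = (-33)² = 1089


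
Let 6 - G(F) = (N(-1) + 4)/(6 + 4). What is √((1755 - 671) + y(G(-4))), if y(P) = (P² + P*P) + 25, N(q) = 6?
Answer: √1159 ≈ 34.044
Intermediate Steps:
G(F) = 5 (G(F) = 6 - (6 + 4)/(6 + 4) = 6 - 10/10 = 6 - 1*1 = 6 - 1 = 5)
y(P) = 25 + 2*P² (y(P) = (P² + P²) + 25 = 2*P² + 25 = 25 + 2*P²)
√((1755 - 671) + y(G(-4))) = √((1755 - 671) + (25 + 2*5²)) = √(1084 + (25 + 2*25)) = √(1084 + (25 + 50)) = √(1084 + 75) = √1159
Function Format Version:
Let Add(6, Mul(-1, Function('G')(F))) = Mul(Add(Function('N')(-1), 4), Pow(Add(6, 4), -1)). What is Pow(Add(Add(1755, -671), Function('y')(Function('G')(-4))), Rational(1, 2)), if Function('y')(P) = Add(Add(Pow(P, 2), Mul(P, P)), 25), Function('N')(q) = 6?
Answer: Pow(1159, Rational(1, 2)) ≈ 34.044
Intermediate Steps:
Function('G')(F) = 5 (Function('G')(F) = Add(6, Mul(-1, Mul(Add(6, 4), Pow(Add(6, 4), -1)))) = Add(6, Mul(-1, Mul(10, Pow(10, -1)))) = Add(6, Mul(-1, Mul(10, Rational(1, 10)))) = Add(6, Mul(-1, 1)) = Add(6, -1) = 5)
Function('y')(P) = Add(25, Mul(2, Pow(P, 2))) (Function('y')(P) = Add(Add(Pow(P, 2), Pow(P, 2)), 25) = Add(Mul(2, Pow(P, 2)), 25) = Add(25, Mul(2, Pow(P, 2))))
Pow(Add(Add(1755, -671), Function('y')(Function('G')(-4))), Rational(1, 2)) = Pow(Add(Add(1755, -671), Add(25, Mul(2, Pow(5, 2)))), Rational(1, 2)) = Pow(Add(1084, Add(25, Mul(2, 25))), Rational(1, 2)) = Pow(Add(1084, Add(25, 50)), Rational(1, 2)) = Pow(Add(1084, 75), Rational(1, 2)) = Pow(1159, Rational(1, 2))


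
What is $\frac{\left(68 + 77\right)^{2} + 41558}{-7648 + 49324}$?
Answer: $\frac{907}{604} \approx 1.5017$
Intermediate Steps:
$\frac{\left(68 + 77\right)^{2} + 41558}{-7648 + 49324} = \frac{145^{2} + 41558}{41676} = \left(21025 + 41558\right) \frac{1}{41676} = 62583 \cdot \frac{1}{41676} = \frac{907}{604}$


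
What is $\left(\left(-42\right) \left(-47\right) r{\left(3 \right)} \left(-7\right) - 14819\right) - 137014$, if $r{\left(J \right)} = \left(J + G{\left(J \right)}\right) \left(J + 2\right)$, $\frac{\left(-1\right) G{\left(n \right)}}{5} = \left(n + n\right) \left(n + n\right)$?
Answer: $12077097$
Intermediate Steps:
$G{\left(n \right)} = - 20 n^{2}$ ($G{\left(n \right)} = - 5 \left(n + n\right) \left(n + n\right) = - 5 \cdot 2 n 2 n = - 5 \cdot 4 n^{2} = - 20 n^{2}$)
$r{\left(J \right)} = \left(2 + J\right) \left(J - 20 J^{2}\right)$ ($r{\left(J \right)} = \left(J - 20 J^{2}\right) \left(J + 2\right) = \left(J - 20 J^{2}\right) \left(2 + J\right) = \left(2 + J\right) \left(J - 20 J^{2}\right)$)
$\left(\left(-42\right) \left(-47\right) r{\left(3 \right)} \left(-7\right) - 14819\right) - 137014 = \left(\left(-42\right) \left(-47\right) 3 \left(2 - 117 - 20 \cdot 3^{2}\right) \left(-7\right) - 14819\right) - 137014 = \left(1974 \cdot 3 \left(2 - 117 - 180\right) \left(-7\right) - 14819\right) - 137014 = \left(1974 \cdot 3 \left(-295\right) \left(-7\right) - 14819\right) - 137014 = \left(1974 \left(\left(-885\right) \left(-7\right)\right) - 14819\right) - 137014 = \left(1974 \cdot 6195 - 14819\right) - 137014 = \left(12228930 - 14819\right) - 137014 = 12214111 - 137014 = 12077097$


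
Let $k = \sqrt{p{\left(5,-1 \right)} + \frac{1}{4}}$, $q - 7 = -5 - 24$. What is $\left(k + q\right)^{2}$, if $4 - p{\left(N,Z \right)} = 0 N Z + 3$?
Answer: $\frac{\left(44 - \sqrt{5}\right)^{2}}{4} \approx 436.06$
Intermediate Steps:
$q = -22$ ($q = 7 - 29 = -22$)
$p{\left(N,Z \right)} = 1$ ($p{\left(N,Z \right)} = 4 - \left(0 N Z + 3\right) = 4 - \left(0 Z + 3\right) = 4 - \left(0 + 3\right) = 4 - 3 = 1$)
$k = \frac{\sqrt{5}}{2}$ ($k = \sqrt{1 + \frac{1}{4}} = \sqrt{\frac{5}{4}} = \frac{\sqrt{5}}{2} \approx 1.118$)
$\left(k + q\right)^{2} = \left(\frac{\sqrt{5}}{2} - 22\right)^{2} = \left(-22 + \frac{\sqrt{5}}{2}\right)^{2}$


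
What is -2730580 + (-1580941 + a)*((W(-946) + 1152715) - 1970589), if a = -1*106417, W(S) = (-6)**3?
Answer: 1380407975640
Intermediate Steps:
W(S) = -216
a = -106417
-2730580 + (-1580941 + a)*((W(-946) + 1152715) - 1970589) = -2730580 + (-1580941 - 106417)*((-216 + 1152715) - 1970589) = -2730580 - 1687358*(1152499 - 1970589) = -2730580 - 1687358*(-818090) = -2730580 + 1380410706220 = 1380407975640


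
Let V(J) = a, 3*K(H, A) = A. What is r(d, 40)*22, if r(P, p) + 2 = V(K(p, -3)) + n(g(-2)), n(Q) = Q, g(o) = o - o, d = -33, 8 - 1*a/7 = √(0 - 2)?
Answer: 1188 - 154*I*√2 ≈ 1188.0 - 217.79*I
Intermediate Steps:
K(H, A) = A/3
a = 56 - 7*I*√2 (a = 56 - 7*√(0 - 2) = 56 - 7*I*√2 ≈ 56.0 - 9.8995*I)
g(o) = 0
V(J) = 56 - 7*I*√2
r(P, p) = 54 - 7*I*√2 (r(P, p) = -2 + ((56 - 7*I*√2) + 0) = -2 + (56 - 7*I*√2) = 54 - 7*I*√2)
r(d, 40)*22 = (54 - 7*I*√2)*22 = 1188 - 154*I*√2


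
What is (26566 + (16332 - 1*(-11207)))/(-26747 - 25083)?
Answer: -10821/10366 ≈ -1.0439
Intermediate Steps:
(26566 + (16332 - 1*(-11207)))/(-26747 - 25083) = (26566 + (16332 + 11207))/(-51830) = (26566 + 27539)*(-1/51830) = 54105*(-1/51830) = -10821/10366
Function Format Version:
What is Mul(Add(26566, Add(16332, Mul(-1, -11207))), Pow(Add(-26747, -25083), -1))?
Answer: Rational(-10821, 10366) ≈ -1.0439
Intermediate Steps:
Mul(Add(26566, Add(16332, Mul(-1, -11207))), Pow(Add(-26747, -25083), -1)) = Mul(Add(26566, Add(16332, 11207)), Pow(-51830, -1)) = Mul(Add(26566, 27539), Rational(-1, 51830)) = Mul(54105, Rational(-1, 51830)) = Rational(-10821, 10366)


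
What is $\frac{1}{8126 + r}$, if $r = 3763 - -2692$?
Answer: $\frac{1}{14581} \approx 6.8582 \cdot 10^{-5}$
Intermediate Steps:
$r = 6455$ ($r = 3763 + 2692 = 6455$)
$\frac{1}{8126 + r} = \frac{1}{8126 + 6455} = \frac{1}{14581}$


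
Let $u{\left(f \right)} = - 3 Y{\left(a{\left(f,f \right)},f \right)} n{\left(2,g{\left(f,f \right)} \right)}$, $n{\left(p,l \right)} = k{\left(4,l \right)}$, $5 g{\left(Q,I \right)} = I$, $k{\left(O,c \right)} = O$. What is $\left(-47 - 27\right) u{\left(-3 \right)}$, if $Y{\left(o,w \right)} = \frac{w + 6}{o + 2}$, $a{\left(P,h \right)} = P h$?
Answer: $\frac{2664}{11} \approx 242.18$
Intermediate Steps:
$g{\left(Q,I \right)} = \frac{I}{5}$
$n{\left(p,l \right)} = 4$
$Y{\left(o,w \right)} = \frac{6 + w}{2 + o}$
$u{\left(f \right)} = - \frac{12 \left(6 + f\right)}{2 + f^{2}}$ ($u{\left(f \right)} = - 3 \frac{6 + f}{2 + f f} 4 = - 3 \frac{6 + f}{2 + f^{2}} \cdot 4 = - \frac{3 \left(6 + f\right)}{2 + f^{2}} \cdot 4 = - \frac{12 \left(6 + f\right)}{2 + f^{2}}$)
$\left(-47 - 27\right) u{\left(-3 \right)} = \left(-47 - 27\right) \frac{12 \left(-6 - -3\right)}{2 + \left(-3\right)^{2}} = - 74 \frac{12 \left(-6 + 3\right)}{2 + 9} = - 74 \cdot 12 \cdot \frac{1}{11} \left(-3\right) = \left(-74\right) \left(- \frac{36}{11}\right) = \frac{2664}{11}$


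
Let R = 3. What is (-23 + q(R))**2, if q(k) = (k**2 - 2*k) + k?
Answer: 289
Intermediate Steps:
q(k) = k**2 - k
(-23 + q(R))**2 = (-23 + 3*(-1 + 3))**2 = (-23 + 3*2)**2 = (-23 + 6)**2 = (-17)**2 = 289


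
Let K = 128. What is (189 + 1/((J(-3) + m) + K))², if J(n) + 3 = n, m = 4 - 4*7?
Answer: 343101529/9604 ≈ 35725.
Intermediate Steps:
m = -24 (m = 4 - 28 = -24)
J(n) = -3 + n
(189 + 1/((J(-3) + m) + K))² = (189 + 1/(((-3 - 3) - 24) + 128))² = (189 + 1/((-6 - 24) + 128))² = (189 + 1/(-30 + 128))² = (189 + 1/98)² = (18523/98)² = 343101529/9604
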